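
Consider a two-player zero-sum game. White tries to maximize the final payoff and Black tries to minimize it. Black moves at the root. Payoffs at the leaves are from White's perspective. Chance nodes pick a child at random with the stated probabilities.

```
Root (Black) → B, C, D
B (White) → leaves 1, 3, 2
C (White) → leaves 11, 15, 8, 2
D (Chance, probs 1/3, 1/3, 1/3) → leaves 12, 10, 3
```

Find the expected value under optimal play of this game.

3

B (White): max(1, 3, 2) = 3
C (White): max(11, 15, 8, 2) = 15
D (Chance): 1/3·12 + 1/3·10 + 1/3·3 = 8.33
Root (Black): min(3, 15, 8.33) = 3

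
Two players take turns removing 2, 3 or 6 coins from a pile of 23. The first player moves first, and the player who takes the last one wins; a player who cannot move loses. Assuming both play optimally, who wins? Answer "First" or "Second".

Compute winning (W) and losing (L) positions by backward induction:
i:   0  1  2  3  4  5  6  7  8  9 10 11 12 13 14 15 16 17 18 19 20 21 22 23
     L  L  W  W  W  L  W  W  W  L  L  W  W  W  L  W  W  W  L  L  W  W  W  L
Position 23 is L, so the second player wins.

Second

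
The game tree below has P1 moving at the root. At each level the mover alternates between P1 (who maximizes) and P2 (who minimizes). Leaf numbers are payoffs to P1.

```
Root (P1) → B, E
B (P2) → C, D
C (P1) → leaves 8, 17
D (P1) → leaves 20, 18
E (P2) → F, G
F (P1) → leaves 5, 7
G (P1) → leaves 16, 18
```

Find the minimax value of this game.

17

C (P1): max(8, 17) = 17
D (P1): max(20, 18) = 20
B (P2): min(17, 20) = 17
F (P1): max(5, 7) = 7
G (P1): max(16, 18) = 18
E (P2): min(7, 18) = 7
Root (P1): max(17, 7) = 17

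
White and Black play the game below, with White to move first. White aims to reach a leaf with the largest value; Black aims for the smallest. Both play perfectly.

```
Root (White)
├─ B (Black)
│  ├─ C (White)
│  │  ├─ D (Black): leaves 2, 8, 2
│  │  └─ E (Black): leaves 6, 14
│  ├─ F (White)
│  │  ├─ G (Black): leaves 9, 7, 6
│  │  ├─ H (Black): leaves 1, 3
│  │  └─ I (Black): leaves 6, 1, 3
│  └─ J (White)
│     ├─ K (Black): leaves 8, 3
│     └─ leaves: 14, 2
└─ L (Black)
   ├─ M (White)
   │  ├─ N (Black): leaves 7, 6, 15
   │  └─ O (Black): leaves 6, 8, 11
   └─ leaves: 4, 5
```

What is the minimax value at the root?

6

D (Black): min(2, 8, 2) = 2
E (Black): min(6, 14) = 6
C (White): max(2, 6) = 6
G (Black): min(9, 7, 6) = 6
H (Black): min(1, 3) = 1
I (Black): min(6, 1, 3) = 1
F (White): max(6, 1, 1) = 6
K (Black): min(8, 3) = 3
J (White): max(3, 14, 2) = 14
B (Black): min(6, 6, 14) = 6
N (Black): min(7, 6, 15) = 6
O (Black): min(6, 8, 11) = 6
M (White): max(6, 6) = 6
L (Black): min(6, 4, 5) = 4
Root (White): max(6, 4) = 6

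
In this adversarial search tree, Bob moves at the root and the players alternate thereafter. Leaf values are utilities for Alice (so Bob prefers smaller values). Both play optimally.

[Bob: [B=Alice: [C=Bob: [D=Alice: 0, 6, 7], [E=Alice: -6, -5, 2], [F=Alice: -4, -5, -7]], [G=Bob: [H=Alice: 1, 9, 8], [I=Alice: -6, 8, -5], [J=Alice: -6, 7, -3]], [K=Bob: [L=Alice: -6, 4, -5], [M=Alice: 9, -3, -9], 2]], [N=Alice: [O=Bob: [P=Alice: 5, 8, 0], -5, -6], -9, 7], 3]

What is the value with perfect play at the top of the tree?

D (Alice): max(0, 6, 7) = 7
E (Alice): max(-6, -5, 2) = 2
F (Alice): max(-4, -5, -7) = -4
C (Bob): min(7, 2, -4) = -4
H (Alice): max(1, 9, 8) = 9
I (Alice): max(-6, 8, -5) = 8
J (Alice): max(-6, 7, -3) = 7
G (Bob): min(9, 8, 7) = 7
L (Alice): max(-6, 4, -5) = 4
M (Alice): max(9, -3, -9) = 9
K (Bob): min(4, 9, 2) = 2
B (Alice): max(-4, 7, 2) = 7
P (Alice): max(5, 8, 0) = 8
O (Bob): min(8, -5, -6) = -6
N (Alice): max(-6, -9, 7) = 7
Root (Bob): min(7, 7, 3) = 3

3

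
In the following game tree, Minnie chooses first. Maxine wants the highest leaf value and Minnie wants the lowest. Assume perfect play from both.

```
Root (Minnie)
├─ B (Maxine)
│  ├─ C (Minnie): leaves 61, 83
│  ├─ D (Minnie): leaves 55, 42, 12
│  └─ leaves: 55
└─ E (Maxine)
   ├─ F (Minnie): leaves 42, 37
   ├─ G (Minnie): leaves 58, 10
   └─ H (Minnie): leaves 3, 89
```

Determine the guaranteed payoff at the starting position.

37

C (Minnie): min(61, 83) = 61
D (Minnie): min(55, 42, 12) = 12
B (Maxine): max(61, 12, 55) = 61
F (Minnie): min(42, 37) = 37
G (Minnie): min(58, 10) = 10
H (Minnie): min(3, 89) = 3
E (Maxine): max(37, 10, 3) = 37
Root (Minnie): min(61, 37) = 37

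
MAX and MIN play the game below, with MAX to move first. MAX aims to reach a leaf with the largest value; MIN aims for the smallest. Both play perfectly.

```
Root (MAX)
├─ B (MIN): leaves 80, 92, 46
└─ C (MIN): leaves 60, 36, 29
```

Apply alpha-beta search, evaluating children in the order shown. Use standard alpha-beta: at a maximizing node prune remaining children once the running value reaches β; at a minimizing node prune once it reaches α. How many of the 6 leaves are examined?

B [α=-∞,β=+∞]: v=46
C [α=46,β=+∞]: v=36 after child 2 ≤ α → α-cutoff, skip 1
Root [α=-∞,β=+∞]: v=46
Leaves evaluated: 5 of 6.

5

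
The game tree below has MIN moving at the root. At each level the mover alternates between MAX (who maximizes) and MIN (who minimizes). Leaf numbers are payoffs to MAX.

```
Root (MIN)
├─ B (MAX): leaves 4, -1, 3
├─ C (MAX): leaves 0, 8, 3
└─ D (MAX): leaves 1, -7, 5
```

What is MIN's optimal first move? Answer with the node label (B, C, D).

B (MAX): max(4, -1, 3) = 4
C (MAX): max(0, 8, 3) = 8
D (MAX): max(1, -7, 5) = 5
Root (MIN): min(4, 8, 5) = 4
MIN picks the child with the lowest value: B (value 4).

B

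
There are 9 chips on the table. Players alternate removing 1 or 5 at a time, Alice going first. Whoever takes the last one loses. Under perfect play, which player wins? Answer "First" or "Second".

Mark each pile size as W (mover wins) or L (mover loses):
i:   0  1  2  3  4  5  6  7  8  9
     W  L  W  L  W  L  W  L  W  L
Position 9 is L, so the second player wins.

Second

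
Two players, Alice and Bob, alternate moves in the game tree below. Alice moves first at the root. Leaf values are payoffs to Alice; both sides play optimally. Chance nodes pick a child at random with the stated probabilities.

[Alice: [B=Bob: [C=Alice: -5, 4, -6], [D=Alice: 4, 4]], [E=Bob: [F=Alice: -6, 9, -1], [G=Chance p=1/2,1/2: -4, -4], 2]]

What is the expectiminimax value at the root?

C (Alice): max(-5, 4, -6) = 4
D (Alice): max(4, 4) = 4
B (Bob): min(4, 4) = 4
F (Alice): max(-6, 9, -1) = 9
G (Chance): 1/2·-4 + 1/2·-4 = -4
E (Bob): min(9, -4, 2) = -4
Root (Alice): max(4, -4) = 4

4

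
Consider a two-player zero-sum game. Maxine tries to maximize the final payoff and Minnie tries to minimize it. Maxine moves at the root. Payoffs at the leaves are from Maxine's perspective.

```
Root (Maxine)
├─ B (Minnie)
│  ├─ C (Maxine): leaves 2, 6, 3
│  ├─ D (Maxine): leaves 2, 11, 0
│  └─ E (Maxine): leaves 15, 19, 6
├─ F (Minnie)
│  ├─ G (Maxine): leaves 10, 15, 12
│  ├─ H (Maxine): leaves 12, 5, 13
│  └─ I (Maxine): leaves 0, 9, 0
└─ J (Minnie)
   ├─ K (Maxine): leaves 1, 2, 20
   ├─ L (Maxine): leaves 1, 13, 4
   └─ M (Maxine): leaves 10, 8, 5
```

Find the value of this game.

C (Maxine): max(2, 6, 3) = 6
D (Maxine): max(2, 11, 0) = 11
E (Maxine): max(15, 19, 6) = 19
B (Minnie): min(6, 11, 19) = 6
G (Maxine): max(10, 15, 12) = 15
H (Maxine): max(12, 5, 13) = 13
I (Maxine): max(0, 9, 0) = 9
F (Minnie): min(15, 13, 9) = 9
K (Maxine): max(1, 2, 20) = 20
L (Maxine): max(1, 13, 4) = 13
M (Maxine): max(10, 8, 5) = 10
J (Minnie): min(20, 13, 10) = 10
Root (Maxine): max(6, 9, 10) = 10

10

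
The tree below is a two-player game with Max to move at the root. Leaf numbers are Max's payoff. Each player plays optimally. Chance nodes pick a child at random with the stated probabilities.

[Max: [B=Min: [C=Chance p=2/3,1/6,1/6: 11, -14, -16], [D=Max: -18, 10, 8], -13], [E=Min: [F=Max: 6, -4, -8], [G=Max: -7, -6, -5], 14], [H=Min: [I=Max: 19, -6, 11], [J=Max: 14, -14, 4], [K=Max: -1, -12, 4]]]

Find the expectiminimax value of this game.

4

C (Chance): 2/3·11 + 1/6·-14 + 1/6·-16 = 2.33
D (Max): max(-18, 10, 8) = 10
B (Min): min(2.33, 10, -13) = -13
F (Max): max(6, -4, -8) = 6
G (Max): max(-7, -6, -5) = -5
E (Min): min(6, -5, 14) = -5
I (Max): max(19, -6, 11) = 19
J (Max): max(14, -14, 4) = 14
K (Max): max(-1, -12, 4) = 4
H (Min): min(19, 14, 4) = 4
Root (Max): max(-13, -5, 4) = 4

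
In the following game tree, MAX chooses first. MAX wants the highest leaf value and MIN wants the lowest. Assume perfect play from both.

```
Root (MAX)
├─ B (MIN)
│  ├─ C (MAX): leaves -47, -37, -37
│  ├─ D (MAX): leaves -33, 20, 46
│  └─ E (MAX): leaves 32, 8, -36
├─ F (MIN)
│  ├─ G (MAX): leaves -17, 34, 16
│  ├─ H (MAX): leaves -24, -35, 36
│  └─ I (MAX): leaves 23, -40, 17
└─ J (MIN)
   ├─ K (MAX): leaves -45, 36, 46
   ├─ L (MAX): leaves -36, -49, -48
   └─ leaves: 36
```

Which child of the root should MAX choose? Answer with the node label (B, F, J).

C (MAX): max(-47, -37, -37) = -37
D (MAX): max(-33, 20, 46) = 46
E (MAX): max(32, 8, -36) = 32
B (MIN): min(-37, 46, 32) = -37
G (MAX): max(-17, 34, 16) = 34
H (MAX): max(-24, -35, 36) = 36
I (MAX): max(23, -40, 17) = 23
F (MIN): min(34, 36, 23) = 23
K (MAX): max(-45, 36, 46) = 46
L (MAX): max(-36, -49, -48) = -36
J (MIN): min(46, -36, 36) = -36
Root (MAX): max(-37, 23, -36) = 23
MAX picks the child with the highest value: F (value 23).

F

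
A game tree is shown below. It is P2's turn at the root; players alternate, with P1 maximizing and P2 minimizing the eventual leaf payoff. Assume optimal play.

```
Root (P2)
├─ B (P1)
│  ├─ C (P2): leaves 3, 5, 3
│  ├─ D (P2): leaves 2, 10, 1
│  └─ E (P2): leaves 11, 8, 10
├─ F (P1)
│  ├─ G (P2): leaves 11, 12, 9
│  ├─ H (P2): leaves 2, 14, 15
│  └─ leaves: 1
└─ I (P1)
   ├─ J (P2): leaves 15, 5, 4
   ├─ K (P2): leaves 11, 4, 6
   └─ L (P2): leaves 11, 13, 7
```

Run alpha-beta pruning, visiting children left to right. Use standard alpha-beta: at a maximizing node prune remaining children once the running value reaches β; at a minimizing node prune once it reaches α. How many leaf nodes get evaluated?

18

C [α=-∞,β=+∞]: v=3
D [α=3,β=+∞]: v=2 after child 1 ≤ α → α-cutoff, skip 2
E [α=3,β=+∞]: v=8
B [α=-∞,β=+∞]: v=8
G [α=-∞,β=8]: v=9
F [α=-∞,β=8]: v=9 after child 1 ≥ β → β-cutoff, skip 2
J [α=-∞,β=8]: v=4
K [α=4,β=8]: v=4 after child 2 ≤ α → α-cutoff, skip 1
L [α=4,β=8]: v=7
I [α=-∞,β=8]: v=7
Root [α=-∞,β=+∞]: v=7
Leaves evaluated: 18 of 25.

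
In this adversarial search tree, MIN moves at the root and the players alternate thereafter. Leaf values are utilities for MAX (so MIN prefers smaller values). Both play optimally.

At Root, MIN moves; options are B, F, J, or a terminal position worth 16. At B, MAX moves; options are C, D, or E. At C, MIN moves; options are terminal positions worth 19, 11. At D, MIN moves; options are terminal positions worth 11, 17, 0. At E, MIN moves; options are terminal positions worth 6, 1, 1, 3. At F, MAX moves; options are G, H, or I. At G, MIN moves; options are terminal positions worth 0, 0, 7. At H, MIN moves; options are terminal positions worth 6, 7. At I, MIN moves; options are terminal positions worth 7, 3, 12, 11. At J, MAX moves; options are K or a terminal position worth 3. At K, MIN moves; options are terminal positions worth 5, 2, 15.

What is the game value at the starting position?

3

C (MIN): min(19, 11) = 11
D (MIN): min(11, 17, 0) = 0
E (MIN): min(6, 1, 1, 3) = 1
B (MAX): max(11, 0, 1) = 11
G (MIN): min(0, 0, 7) = 0
H (MIN): min(6, 7) = 6
I (MIN): min(7, 3, 12, 11) = 3
F (MAX): max(0, 6, 3) = 6
K (MIN): min(5, 2, 15) = 2
J (MAX): max(2, 3) = 3
Root (MIN): min(11, 6, 3, 16) = 3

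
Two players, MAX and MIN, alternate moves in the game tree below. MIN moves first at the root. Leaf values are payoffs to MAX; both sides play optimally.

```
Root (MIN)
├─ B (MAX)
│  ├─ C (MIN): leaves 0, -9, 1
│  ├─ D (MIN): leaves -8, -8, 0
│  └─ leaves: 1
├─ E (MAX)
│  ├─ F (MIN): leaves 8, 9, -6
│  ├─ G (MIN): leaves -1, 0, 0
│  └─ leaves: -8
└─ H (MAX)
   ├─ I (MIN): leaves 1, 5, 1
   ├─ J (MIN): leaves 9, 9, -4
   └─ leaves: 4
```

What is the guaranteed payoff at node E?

-1

F: min(8, 9, -6) = -6
G: min(-1, 0, 0) = -1
E: max(-6, -1, -8) = -1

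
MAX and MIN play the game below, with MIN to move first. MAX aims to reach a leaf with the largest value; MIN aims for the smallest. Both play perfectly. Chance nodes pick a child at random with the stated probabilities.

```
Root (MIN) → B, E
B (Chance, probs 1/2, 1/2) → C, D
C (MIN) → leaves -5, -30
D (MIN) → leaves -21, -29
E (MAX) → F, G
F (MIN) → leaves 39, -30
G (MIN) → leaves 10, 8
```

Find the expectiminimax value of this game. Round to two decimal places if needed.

-29.5

C (MIN): min(-5, -30) = -30
D (MIN): min(-21, -29) = -29
B (Chance): 1/2·-30 + 1/2·-29 = -29.5
F (MIN): min(39, -30) = -30
G (MIN): min(10, 8) = 8
E (MAX): max(-30, 8) = 8
Root (MIN): min(-29.5, 8) = -29.5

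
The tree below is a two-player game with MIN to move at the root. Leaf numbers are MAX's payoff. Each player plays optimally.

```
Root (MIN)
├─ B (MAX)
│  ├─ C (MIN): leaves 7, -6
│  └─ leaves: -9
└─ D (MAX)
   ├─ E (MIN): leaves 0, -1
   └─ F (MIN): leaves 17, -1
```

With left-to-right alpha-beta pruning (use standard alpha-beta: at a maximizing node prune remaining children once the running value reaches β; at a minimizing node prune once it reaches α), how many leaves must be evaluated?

C [α=-∞,β=+∞]: v=-6
B [α=-∞,β=+∞]: v=-6
E [α=-∞,β=-6]: v=-1
D [α=-∞,β=-6]: v=-1 after child 1 ≥ β → β-cutoff, skip 1
Root [α=-∞,β=+∞]: v=-6
Leaves evaluated: 5 of 7.

5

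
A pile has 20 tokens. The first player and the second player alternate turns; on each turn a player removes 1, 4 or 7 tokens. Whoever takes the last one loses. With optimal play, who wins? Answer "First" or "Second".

W/L table (W = player to move can force a win):
i:   0  1  2  3  4  5  6  7  8  9 10 11 12 13 14 15 16 17 18 19 20
     W  L  W  L  W  W  L  W  W  L  W  L  W  W  L  W  W  L  W  L  W
Position 20 is W, so the first player wins.

First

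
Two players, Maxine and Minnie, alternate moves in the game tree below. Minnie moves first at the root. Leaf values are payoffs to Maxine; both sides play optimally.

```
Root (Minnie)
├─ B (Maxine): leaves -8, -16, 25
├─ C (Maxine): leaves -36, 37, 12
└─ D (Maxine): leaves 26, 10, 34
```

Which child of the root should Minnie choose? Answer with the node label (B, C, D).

B (Maxine): max(-8, -16, 25) = 25
C (Maxine): max(-36, 37, 12) = 37
D (Maxine): max(26, 10, 34) = 34
Root (Minnie): min(25, 37, 34) = 25
Minnie picks the child with the lowest value: B (value 25).

B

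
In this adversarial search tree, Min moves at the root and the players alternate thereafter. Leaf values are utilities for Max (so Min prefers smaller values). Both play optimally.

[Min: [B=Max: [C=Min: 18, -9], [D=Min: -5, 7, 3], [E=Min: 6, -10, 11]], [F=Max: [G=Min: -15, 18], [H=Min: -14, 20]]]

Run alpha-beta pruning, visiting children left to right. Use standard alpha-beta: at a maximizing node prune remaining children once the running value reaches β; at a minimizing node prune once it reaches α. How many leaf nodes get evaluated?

11

C [α=-∞,β=+∞]: v=-9
D [α=-9,β=+∞]: v=-5
E [α=-5,β=+∞]: v=-10 after child 2 ≤ α → α-cutoff, skip 1
B [α=-∞,β=+∞]: v=-5
G [α=-∞,β=-5]: v=-15
H [α=-15,β=-5]: v=-14
F [α=-∞,β=-5]: v=-14
Root [α=-∞,β=+∞]: v=-14
Leaves evaluated: 11 of 12.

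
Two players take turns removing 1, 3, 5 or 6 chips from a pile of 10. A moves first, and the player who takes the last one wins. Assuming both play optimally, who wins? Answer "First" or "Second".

First

Mark each pile size as W (mover wins) or L (mover loses):
i:   0  1  2  3  4  5  6  7  8  9 10
     L  W  L  W  L  W  W  W  W  W  W
Position 10 is W, so the first player wins.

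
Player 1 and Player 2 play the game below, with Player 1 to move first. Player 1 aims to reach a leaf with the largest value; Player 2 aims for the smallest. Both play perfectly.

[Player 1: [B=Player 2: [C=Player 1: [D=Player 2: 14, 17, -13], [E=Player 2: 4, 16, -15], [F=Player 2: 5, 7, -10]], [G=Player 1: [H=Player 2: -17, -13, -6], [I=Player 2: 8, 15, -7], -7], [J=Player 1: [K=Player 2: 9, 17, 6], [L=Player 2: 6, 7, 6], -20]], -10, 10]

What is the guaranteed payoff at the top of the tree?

D (Player 2): min(14, 17, -13) = -13
E (Player 2): min(4, 16, -15) = -15
F (Player 2): min(5, 7, -10) = -10
C (Player 1): max(-13, -15, -10) = -10
H (Player 2): min(-17, -13, -6) = -17
I (Player 2): min(8, 15, -7) = -7
G (Player 1): max(-17, -7, -7) = -7
K (Player 2): min(9, 17, 6) = 6
L (Player 2): min(6, 7, 6) = 6
J (Player 1): max(6, 6, -20) = 6
B (Player 2): min(-10, -7, 6) = -10
Root (Player 1): max(-10, -10, 10) = 10

10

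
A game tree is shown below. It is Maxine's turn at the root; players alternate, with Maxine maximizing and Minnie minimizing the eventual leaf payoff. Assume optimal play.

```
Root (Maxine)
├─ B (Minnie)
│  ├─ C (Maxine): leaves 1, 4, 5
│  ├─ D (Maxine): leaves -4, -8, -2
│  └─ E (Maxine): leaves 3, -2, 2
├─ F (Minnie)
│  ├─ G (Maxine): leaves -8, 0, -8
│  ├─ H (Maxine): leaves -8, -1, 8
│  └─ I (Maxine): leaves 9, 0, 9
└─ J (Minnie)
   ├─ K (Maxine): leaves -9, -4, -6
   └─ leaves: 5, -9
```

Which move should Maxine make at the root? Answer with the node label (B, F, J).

C (Maxine): max(1, 4, 5) = 5
D (Maxine): max(-4, -8, -2) = -2
E (Maxine): max(3, -2, 2) = 3
B (Minnie): min(5, -2, 3) = -2
G (Maxine): max(-8, 0, -8) = 0
H (Maxine): max(-8, -1, 8) = 8
I (Maxine): max(9, 0, 9) = 9
F (Minnie): min(0, 8, 9) = 0
K (Maxine): max(-9, -4, -6) = -4
J (Minnie): min(-4, 5, -9) = -9
Root (Maxine): max(-2, 0, -9) = 0
Maxine picks the child with the highest value: F (value 0).

F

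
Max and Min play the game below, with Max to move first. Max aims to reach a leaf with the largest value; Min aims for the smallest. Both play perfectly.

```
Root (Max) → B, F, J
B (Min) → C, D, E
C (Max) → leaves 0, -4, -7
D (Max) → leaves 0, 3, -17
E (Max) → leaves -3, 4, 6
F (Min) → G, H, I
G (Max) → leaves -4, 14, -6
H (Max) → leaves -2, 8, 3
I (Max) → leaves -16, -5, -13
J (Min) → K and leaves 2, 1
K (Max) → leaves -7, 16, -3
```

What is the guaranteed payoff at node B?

C: max(0, -4, -7) = 0
D: max(0, 3, -17) = 3
E: max(-3, 4, 6) = 6
B: min(0, 3, 6) = 0

0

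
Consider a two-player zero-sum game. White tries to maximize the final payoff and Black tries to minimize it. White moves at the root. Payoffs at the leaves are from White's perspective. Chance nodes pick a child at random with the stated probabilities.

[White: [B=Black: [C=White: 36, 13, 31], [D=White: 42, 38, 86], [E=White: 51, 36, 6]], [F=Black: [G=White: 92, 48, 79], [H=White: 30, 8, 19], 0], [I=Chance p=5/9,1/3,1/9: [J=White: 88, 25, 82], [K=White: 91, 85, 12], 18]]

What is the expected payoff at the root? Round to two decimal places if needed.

81.22

C (White): max(36, 13, 31) = 36
D (White): max(42, 38, 86) = 86
E (White): max(51, 36, 6) = 51
B (Black): min(36, 86, 51) = 36
G (White): max(92, 48, 79) = 92
H (White): max(30, 8, 19) = 30
F (Black): min(92, 30, 0) = 0
J (White): max(88, 25, 82) = 88
K (White): max(91, 85, 12) = 91
I (Chance): 5/9·88 + 1/3·91 + 1/9·18 = 81.22
Root (White): max(36, 0, 81.22) = 81.22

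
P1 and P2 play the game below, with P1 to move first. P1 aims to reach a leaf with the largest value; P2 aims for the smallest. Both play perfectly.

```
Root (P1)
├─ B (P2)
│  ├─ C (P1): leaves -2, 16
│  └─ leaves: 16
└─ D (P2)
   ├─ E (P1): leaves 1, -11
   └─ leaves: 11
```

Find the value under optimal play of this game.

16

C (P1): max(-2, 16) = 16
B (P2): min(16, 16) = 16
E (P1): max(1, -11) = 1
D (P2): min(1, 11) = 1
Root (P1): max(16, 1) = 16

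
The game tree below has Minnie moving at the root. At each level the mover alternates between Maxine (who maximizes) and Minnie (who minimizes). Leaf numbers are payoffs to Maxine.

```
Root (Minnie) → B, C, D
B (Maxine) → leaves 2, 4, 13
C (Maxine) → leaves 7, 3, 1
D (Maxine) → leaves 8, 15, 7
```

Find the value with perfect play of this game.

B (Maxine): max(2, 4, 13) = 13
C (Maxine): max(7, 3, 1) = 7
D (Maxine): max(8, 15, 7) = 15
Root (Minnie): min(13, 7, 15) = 7

7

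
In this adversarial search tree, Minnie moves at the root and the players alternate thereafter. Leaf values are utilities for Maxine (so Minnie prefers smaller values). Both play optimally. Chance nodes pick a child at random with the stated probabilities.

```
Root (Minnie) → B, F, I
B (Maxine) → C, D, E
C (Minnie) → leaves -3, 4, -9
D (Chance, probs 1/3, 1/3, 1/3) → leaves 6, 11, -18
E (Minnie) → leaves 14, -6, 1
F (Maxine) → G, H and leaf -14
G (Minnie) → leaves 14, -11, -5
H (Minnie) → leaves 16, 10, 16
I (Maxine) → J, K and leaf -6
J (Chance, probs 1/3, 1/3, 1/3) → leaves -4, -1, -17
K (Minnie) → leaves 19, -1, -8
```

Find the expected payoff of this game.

-6

C (Minnie): min(-3, 4, -9) = -9
D (Chance): 1/3·6 + 1/3·11 + 1/3·-18 = -0.33
E (Minnie): min(14, -6, 1) = -6
B (Maxine): max(-9, -0.33, -6) = -0.33
G (Minnie): min(14, -11, -5) = -11
H (Minnie): min(16, 10, 16) = 10
F (Maxine): max(-11, 10, -14) = 10
J (Chance): 1/3·-4 + 1/3·-1 + 1/3·-17 = -7.33
K (Minnie): min(19, -1, -8) = -8
I (Maxine): max(-7.33, -8, -6) = -6
Root (Minnie): min(-0.33, 10, -6) = -6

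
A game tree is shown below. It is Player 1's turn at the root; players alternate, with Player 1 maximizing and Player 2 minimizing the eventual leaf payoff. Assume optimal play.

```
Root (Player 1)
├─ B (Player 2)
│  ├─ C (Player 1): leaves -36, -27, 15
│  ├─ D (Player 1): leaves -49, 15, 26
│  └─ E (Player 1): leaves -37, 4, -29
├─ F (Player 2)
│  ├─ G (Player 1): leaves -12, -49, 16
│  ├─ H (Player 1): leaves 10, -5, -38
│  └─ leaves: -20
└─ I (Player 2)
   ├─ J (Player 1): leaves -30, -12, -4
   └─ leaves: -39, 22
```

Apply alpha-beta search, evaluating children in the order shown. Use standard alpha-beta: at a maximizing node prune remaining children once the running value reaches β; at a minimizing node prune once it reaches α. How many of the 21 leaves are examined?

18

C [α=-∞,β=+∞]: v=15
D [α=-∞,β=15]: v=15 after child 2 ≥ β → β-cutoff, skip 1
E [α=-∞,β=15]: v=4
B [α=-∞,β=+∞]: v=4
G [α=4,β=+∞]: v=16
H [α=4,β=16]: v=10
F [α=4,β=+∞]: v=-20
J [α=4,β=+∞]: v=-4
I [α=4,β=+∞]: v=-4 after child 1 ≤ α → α-cutoff, skip 2
Root [α=-∞,β=+∞]: v=4
Leaves evaluated: 18 of 21.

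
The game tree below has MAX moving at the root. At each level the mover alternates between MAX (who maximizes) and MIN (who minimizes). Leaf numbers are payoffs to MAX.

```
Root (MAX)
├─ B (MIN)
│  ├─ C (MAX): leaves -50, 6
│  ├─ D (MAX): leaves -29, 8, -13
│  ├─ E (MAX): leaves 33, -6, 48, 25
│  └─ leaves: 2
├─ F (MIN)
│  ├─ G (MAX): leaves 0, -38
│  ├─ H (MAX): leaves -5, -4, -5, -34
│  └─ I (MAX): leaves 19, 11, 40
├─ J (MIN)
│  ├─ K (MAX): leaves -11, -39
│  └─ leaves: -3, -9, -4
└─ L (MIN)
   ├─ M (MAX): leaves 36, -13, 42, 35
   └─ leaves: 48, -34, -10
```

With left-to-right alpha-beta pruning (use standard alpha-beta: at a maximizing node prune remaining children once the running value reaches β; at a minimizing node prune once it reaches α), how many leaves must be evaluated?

16

C [α=-∞,β=+∞]: v=6
D [α=-∞,β=6]: v=8 after child 2 ≥ β → β-cutoff, skip 1
E [α=-∞,β=6]: v=33 after child 1 ≥ β → β-cutoff, skip 3
B [α=-∞,β=+∞]: v=2
G [α=2,β=+∞]: v=0
F [α=2,β=+∞]: v=0 after child 1 ≤ α → α-cutoff, skip 2
K [α=2,β=+∞]: v=-11
J [α=2,β=+∞]: v=-11 after child 1 ≤ α → α-cutoff, skip 3
M [α=2,β=+∞]: v=42
L [α=2,β=+∞]: v=-34 after child 3 ≤ α → α-cutoff, skip 1
Root [α=-∞,β=+∞]: v=2
Leaves evaluated: 16 of 31.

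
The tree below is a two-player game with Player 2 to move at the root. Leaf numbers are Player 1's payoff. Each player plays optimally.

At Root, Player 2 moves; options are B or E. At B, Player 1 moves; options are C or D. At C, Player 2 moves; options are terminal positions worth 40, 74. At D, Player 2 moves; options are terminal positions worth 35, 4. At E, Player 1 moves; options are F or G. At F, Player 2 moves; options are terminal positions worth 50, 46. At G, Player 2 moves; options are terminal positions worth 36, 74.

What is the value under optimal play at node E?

F: min(50, 46) = 46
G: min(36, 74) = 36
E: max(46, 36) = 46

46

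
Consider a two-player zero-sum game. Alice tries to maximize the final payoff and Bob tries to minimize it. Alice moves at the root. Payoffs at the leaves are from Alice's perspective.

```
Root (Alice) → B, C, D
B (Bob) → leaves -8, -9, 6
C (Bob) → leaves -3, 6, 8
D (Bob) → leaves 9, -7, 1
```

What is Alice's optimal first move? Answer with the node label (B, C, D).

B (Bob): min(-8, -9, 6) = -9
C (Bob): min(-3, 6, 8) = -3
D (Bob): min(9, -7, 1) = -7
Root (Alice): max(-9, -3, -7) = -3
Alice picks the child with the highest value: C (value -3).

C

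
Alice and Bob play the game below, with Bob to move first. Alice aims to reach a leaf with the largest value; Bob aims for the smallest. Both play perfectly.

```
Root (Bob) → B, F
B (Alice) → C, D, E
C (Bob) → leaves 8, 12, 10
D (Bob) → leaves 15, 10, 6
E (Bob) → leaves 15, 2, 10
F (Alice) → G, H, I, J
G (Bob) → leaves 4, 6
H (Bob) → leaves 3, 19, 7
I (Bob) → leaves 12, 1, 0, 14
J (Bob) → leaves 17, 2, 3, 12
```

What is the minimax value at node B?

C: min(8, 12, 10) = 8
D: min(15, 10, 6) = 6
E: min(15, 2, 10) = 2
B: max(8, 6, 2) = 8

8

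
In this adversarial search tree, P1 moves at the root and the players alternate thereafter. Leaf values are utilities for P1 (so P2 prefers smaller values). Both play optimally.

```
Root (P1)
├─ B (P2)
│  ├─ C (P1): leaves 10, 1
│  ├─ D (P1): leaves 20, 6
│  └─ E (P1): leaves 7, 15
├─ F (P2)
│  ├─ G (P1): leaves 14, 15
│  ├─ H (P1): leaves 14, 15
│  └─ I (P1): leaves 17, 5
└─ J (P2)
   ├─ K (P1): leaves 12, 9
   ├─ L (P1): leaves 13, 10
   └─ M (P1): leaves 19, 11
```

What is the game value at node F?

G: max(14, 15) = 15
H: max(14, 15) = 15
I: max(17, 5) = 17
F: min(15, 15, 17) = 15

15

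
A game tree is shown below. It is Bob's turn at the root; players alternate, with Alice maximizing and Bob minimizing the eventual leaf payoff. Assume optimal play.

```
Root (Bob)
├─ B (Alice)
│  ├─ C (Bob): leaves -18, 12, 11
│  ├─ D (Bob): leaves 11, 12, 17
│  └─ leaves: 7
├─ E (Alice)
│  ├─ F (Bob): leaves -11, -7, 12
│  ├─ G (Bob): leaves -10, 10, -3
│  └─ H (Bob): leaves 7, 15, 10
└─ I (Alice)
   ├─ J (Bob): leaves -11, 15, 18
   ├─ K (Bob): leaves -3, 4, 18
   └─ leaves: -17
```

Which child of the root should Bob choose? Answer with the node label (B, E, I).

I

C (Bob): min(-18, 12, 11) = -18
D (Bob): min(11, 12, 17) = 11
B (Alice): max(-18, 11, 7) = 11
F (Bob): min(-11, -7, 12) = -11
G (Bob): min(-10, 10, -3) = -10
H (Bob): min(7, 15, 10) = 7
E (Alice): max(-11, -10, 7) = 7
J (Bob): min(-11, 15, 18) = -11
K (Bob): min(-3, 4, 18) = -3
I (Alice): max(-11, -3, -17) = -3
Root (Bob): min(11, 7, -3) = -3
Bob picks the child with the lowest value: I (value -3).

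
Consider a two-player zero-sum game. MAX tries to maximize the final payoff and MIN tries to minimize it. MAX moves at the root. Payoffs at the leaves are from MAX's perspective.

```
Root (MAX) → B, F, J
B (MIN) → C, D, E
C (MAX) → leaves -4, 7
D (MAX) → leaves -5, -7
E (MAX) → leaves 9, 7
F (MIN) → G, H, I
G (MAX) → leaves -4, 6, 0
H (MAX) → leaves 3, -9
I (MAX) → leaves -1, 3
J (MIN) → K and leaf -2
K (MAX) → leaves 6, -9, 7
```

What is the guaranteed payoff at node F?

3

G: max(-4, 6, 0) = 6
H: max(3, -9) = 3
I: max(-1, 3) = 3
F: min(6, 3, 3) = 3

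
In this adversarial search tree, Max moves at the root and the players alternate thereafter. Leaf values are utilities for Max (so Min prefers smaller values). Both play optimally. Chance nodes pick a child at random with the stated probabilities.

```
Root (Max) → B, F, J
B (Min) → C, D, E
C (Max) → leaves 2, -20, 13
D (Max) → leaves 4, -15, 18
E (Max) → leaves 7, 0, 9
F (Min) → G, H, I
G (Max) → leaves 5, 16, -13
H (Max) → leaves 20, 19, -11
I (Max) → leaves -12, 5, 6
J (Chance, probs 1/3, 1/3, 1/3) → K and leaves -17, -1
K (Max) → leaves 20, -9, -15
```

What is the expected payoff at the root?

C (Max): max(2, -20, 13) = 13
D (Max): max(4, -15, 18) = 18
E (Max): max(7, 0, 9) = 9
B (Min): min(13, 18, 9) = 9
G (Max): max(5, 16, -13) = 16
H (Max): max(20, 19, -11) = 20
I (Max): max(-12, 5, 6) = 6
F (Min): min(16, 20, 6) = 6
K (Max): max(20, -9, -15) = 20
J (Chance): 1/3·20 + 1/3·-17 + 1/3·-1 = 0.67
Root (Max): max(9, 6, 0.67) = 9

9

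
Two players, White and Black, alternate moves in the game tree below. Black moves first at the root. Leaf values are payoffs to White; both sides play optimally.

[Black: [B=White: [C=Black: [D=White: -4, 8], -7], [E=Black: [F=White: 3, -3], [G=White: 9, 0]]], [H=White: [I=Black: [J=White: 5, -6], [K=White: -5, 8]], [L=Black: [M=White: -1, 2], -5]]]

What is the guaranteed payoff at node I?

5

J: max(5, -6) = 5
K: max(-5, 8) = 8
I: min(5, 8) = 5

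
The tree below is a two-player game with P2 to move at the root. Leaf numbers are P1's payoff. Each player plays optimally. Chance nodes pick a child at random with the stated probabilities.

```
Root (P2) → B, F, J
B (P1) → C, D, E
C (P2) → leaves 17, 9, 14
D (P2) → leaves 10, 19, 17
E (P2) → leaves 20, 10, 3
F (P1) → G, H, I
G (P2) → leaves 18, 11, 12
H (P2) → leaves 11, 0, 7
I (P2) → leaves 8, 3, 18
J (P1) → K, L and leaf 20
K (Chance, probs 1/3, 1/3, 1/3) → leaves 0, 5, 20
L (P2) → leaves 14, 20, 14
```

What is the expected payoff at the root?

C (P2): min(17, 9, 14) = 9
D (P2): min(10, 19, 17) = 10
E (P2): min(20, 10, 3) = 3
B (P1): max(9, 10, 3) = 10
G (P2): min(18, 11, 12) = 11
H (P2): min(11, 0, 7) = 0
I (P2): min(8, 3, 18) = 3
F (P1): max(11, 0, 3) = 11
K (Chance): 1/3·0 + 1/3·5 + 1/3·20 = 8.33
L (P2): min(14, 20, 14) = 14
J (P1): max(8.33, 14, 20) = 20
Root (P2): min(10, 11, 20) = 10

10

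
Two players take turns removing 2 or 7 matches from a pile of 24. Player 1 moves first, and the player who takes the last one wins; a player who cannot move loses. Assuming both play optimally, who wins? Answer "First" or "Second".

First

Compute winning (W) and losing (L) positions by backward induction:
i:   0  1  2  3  4  5  6  7  8  9 10 11 12 13 14 15 16 17 18 19 20 21 22 23 24
     L  L  W  W  L  L  W  W  W  L  L  W  W  L  L  W  W  W  L  L  W  W  L  L  W
Position 24 is W, so the first player wins.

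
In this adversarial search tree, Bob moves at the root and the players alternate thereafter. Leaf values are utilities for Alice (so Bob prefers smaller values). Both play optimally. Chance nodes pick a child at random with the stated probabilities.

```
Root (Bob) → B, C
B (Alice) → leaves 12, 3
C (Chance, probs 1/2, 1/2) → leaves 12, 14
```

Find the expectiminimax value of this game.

12

B (Alice): max(12, 3) = 12
C (Chance): 1/2·12 + 1/2·14 = 13
Root (Bob): min(12, 13) = 12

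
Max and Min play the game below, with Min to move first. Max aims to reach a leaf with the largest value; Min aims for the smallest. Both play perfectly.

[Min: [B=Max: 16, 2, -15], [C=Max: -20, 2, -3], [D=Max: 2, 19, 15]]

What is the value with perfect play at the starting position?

2

B (Max): max(16, 2, -15) = 16
C (Max): max(-20, 2, -3) = 2
D (Max): max(2, 19, 15) = 19
Root (Min): min(16, 2, 19) = 2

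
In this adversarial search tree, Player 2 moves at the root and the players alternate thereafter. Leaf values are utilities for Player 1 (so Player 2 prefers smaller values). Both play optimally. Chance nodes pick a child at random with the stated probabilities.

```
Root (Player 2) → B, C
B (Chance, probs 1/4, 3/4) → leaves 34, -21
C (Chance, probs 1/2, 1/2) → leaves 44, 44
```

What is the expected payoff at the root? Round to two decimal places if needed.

B (Chance): 1/4·34 + 3/4·-21 = -7.25
C (Chance): 1/2·44 + 1/2·44 = 44
Root (Player 2): min(-7.25, 44) = -7.25

-7.25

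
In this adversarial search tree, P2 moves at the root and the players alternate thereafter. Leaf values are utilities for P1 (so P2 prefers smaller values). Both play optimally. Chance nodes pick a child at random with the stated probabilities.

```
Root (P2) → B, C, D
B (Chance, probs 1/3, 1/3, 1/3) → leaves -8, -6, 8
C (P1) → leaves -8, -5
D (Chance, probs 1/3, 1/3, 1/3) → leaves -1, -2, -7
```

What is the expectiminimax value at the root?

-5

B (Chance): 1/3·-8 + 1/3·-6 + 1/3·8 = -2
C (P1): max(-8, -5) = -5
D (Chance): 1/3·-1 + 1/3·-2 + 1/3·-7 = -3.33
Root (P2): min(-2, -5, -3.33) = -5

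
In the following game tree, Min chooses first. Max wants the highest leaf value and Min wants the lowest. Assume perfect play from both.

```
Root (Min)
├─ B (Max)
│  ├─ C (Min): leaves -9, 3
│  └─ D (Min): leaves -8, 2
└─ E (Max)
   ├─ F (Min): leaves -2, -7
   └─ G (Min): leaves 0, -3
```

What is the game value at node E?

-3

F: min(-2, -7) = -7
G: min(0, -3) = -3
E: max(-7, -3) = -3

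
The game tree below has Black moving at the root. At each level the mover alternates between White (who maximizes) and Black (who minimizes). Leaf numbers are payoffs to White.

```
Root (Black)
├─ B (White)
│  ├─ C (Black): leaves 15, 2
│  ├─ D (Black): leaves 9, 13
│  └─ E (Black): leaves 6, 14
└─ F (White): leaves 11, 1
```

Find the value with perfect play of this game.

9

C (Black): min(15, 2) = 2
D (Black): min(9, 13) = 9
E (Black): min(6, 14) = 6
B (White): max(2, 9, 6) = 9
F (White): max(11, 1) = 11
Root (Black): min(9, 11) = 9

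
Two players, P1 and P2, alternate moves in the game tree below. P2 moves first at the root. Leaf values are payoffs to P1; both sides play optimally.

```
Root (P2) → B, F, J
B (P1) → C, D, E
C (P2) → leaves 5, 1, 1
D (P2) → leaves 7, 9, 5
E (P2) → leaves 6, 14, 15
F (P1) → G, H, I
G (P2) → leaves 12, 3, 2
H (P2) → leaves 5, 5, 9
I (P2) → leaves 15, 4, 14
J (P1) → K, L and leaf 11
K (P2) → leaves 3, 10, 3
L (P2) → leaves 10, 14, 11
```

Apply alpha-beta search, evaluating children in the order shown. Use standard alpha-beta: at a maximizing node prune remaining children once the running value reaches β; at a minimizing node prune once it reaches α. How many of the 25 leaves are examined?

23

C [α=-∞,β=+∞]: v=1
D [α=1,β=+∞]: v=5
E [α=5,β=+∞]: v=6
B [α=-∞,β=+∞]: v=6
G [α=-∞,β=6]: v=2
H [α=2,β=6]: v=5
I [α=5,β=6]: v=4 after child 2 ≤ α → α-cutoff, skip 1
F [α=-∞,β=6]: v=5
K [α=-∞,β=5]: v=3
L [α=3,β=5]: v=10
J [α=-∞,β=5]: v=10 after child 2 ≥ β → β-cutoff, skip 1
Root [α=-∞,β=+∞]: v=5
Leaves evaluated: 23 of 25.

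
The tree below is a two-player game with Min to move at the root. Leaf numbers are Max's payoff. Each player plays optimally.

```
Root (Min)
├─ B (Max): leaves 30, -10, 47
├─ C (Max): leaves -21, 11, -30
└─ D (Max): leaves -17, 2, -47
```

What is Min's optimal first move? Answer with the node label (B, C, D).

D

B (Max): max(30, -10, 47) = 47
C (Max): max(-21, 11, -30) = 11
D (Max): max(-17, 2, -47) = 2
Root (Min): min(47, 11, 2) = 2
Min picks the child with the lowest value: D (value 2).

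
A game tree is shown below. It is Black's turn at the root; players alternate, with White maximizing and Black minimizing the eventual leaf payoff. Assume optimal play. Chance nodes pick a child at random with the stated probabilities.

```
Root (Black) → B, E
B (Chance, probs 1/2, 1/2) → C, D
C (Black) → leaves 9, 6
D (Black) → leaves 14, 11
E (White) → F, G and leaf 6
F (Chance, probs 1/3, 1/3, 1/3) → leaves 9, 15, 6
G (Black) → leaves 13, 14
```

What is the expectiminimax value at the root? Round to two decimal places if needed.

8.5

C (Black): min(9, 6) = 6
D (Black): min(14, 11) = 11
B (Chance): 1/2·6 + 1/2·11 = 8.5
F (Chance): 1/3·9 + 1/3·15 + 1/3·6 = 10
G (Black): min(13, 14) = 13
E (White): max(10, 13, 6) = 13
Root (Black): min(8.5, 13) = 8.5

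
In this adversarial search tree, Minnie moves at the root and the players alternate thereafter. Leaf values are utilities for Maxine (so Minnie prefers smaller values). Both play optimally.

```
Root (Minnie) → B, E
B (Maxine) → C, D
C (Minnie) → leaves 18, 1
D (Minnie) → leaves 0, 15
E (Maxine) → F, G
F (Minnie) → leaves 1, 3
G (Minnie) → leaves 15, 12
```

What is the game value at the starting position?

1

C (Minnie): min(18, 1) = 1
D (Minnie): min(0, 15) = 0
B (Maxine): max(1, 0) = 1
F (Minnie): min(1, 3) = 1
G (Minnie): min(15, 12) = 12
E (Maxine): max(1, 12) = 12
Root (Minnie): min(1, 12) = 1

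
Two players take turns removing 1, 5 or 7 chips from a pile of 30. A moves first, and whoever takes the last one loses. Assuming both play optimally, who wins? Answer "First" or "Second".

i:   0  1  2  3  4  5  6  7  8  9 10 11 12 13 14 15 16 17 18 19 20 21 22 23 24 25 26 27 28 29 30
     W  L  W  L  W  L  W  L  W  L  W  L  W  L  W  L  W  L  W  L  W  L  W  L  W  L  W  L  W  L  W
Position 30 is W, so the first player wins.

First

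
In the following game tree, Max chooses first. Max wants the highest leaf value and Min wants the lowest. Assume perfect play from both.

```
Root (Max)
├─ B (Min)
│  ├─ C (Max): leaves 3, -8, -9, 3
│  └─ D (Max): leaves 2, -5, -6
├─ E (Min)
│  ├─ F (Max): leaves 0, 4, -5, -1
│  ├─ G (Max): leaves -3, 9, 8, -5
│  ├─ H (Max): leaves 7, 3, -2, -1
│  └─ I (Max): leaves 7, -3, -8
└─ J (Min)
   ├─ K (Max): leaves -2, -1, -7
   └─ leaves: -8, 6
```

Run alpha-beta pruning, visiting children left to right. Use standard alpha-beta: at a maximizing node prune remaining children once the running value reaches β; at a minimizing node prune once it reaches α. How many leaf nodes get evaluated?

18

C [α=-∞,β=+∞]: v=3
D [α=-∞,β=3]: v=2
B [α=-∞,β=+∞]: v=2
F [α=2,β=+∞]: v=4
G [α=2,β=4]: v=9 after child 2 ≥ β → β-cutoff, skip 2
H [α=2,β=4]: v=7 after child 1 ≥ β → β-cutoff, skip 3
I [α=2,β=4]: v=7 after child 1 ≥ β → β-cutoff, skip 2
E [α=2,β=+∞]: v=4
K [α=4,β=+∞]: v=-1
J [α=4,β=+∞]: v=-1 after child 1 ≤ α → α-cutoff, skip 2
Root [α=-∞,β=+∞]: v=4
Leaves evaluated: 18 of 27.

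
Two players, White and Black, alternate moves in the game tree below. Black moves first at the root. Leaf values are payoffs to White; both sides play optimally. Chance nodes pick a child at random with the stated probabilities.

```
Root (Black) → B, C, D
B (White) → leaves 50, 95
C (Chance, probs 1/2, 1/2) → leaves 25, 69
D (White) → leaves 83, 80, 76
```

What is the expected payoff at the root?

B (White): max(50, 95) = 95
C (Chance): 1/2·25 + 1/2·69 = 47
D (White): max(83, 80, 76) = 83
Root (Black): min(95, 47, 83) = 47

47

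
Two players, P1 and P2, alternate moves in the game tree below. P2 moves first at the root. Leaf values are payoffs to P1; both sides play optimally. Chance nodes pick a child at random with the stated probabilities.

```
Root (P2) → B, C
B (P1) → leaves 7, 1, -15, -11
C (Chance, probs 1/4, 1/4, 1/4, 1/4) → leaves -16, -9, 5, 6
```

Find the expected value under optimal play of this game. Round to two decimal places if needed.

-3.5

B (P1): max(7, 1, -15, -11) = 7
C (Chance): 1/4·-16 + 1/4·-9 + 1/4·5 + 1/4·6 = -3.5
Root (P2): min(7, -3.5) = -3.5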